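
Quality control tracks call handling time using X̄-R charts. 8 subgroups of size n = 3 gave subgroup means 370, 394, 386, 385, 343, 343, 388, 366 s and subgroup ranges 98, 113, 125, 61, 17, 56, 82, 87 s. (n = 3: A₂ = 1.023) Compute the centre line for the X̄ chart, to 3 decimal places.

371.875

X̄̄ = (370 + 394 + 386 + 385 + 343 + 343 + 388 + 366) / 8 = 2975.0000 / 8 = 371.8750
CL = X̄̄ = 371.8750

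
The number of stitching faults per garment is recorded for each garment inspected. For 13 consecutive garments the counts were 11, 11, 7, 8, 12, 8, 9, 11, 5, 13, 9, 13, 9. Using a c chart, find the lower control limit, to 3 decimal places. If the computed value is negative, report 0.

c̄ = (11 + 11 + 7 + 8 + 12 + 8 + 9 + 11 + 5 + 13 + 9 + 13 + 9) / 13 = 126 / 13 = 9.6923
LCL = c̄ − 3√c̄ = 9.6923 − 3 × 3.1132 = 0.3526

0.353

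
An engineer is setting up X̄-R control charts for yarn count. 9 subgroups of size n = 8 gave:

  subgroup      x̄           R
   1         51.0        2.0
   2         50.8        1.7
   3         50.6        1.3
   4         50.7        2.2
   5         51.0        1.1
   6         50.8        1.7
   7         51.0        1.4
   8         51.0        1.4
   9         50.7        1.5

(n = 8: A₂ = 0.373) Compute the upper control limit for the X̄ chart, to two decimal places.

X̄̄ = (51.0 + 50.8 + 50.6 + 50.7 + 51.0 + 50.8 + 51.0 + 51.0 + 50.7) / 9 = 457.6000 / 9 = 50.8444
R̄ = (2.0 + 1.7 + 1.3 + 2.2 + 1.1 + 1.7 + 1.4 + 1.4 + 1.5) / 9 = 14.3000 / 9 = 1.5889
UCL = X̄̄ + A₂·R̄ = 50.8444 + 0.373 × 1.5889 = 51.4371

51.44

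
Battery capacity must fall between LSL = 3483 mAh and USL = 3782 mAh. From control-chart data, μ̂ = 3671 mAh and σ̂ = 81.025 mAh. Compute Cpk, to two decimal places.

0.46

Cpu = (USL − μ̂) / (3σ̂) = (3782 − 3671) / (3 × 81.025) = 0.4566; Cpl = (μ̂ − LSL) / (3σ̂) = (3671 − 3483) / (3 × 81.025) = 0.7734; Cpk = min(Cpu, Cpl) = 0.4566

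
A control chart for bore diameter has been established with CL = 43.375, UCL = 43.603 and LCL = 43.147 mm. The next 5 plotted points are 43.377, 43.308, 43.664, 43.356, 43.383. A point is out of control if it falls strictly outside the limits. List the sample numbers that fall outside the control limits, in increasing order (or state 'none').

3

Compare each point to [43.147, 43.603]: sample 3 = 43.664 > UCL.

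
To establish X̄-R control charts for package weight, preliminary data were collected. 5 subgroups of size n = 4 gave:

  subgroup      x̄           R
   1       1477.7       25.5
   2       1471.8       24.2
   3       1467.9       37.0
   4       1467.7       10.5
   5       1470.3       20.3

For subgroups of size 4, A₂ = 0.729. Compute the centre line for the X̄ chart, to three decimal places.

1471.080

X̄̄ = (1477.7 + 1471.8 + 1467.9 + 1467.7 + 1470.3) / 5 = 7355.4000 / 5 = 1471.0800
CL = X̄̄ = 1471.0800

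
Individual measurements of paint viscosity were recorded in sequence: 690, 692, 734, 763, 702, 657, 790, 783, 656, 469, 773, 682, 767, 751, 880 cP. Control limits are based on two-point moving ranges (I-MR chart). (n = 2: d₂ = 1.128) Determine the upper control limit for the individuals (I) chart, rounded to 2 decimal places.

958.25

X̄ = (690 + 692 + 734 + 763 + 702 + 657 + 790 + 783 + 656 + 469 + 773 + 682 + 767 + 751 + 880) / 15 = 719.2667
Moving ranges: 2, 42, 29, 61, 45, 133, 7, 127, 187, 304, 91, 85, 16, 129; M̄R̄ = 1258.0000 / 14 = 89.8571
UCL = X̄ + 3·M̄R̄/d₂ = 719.2667 + 3 × 89.8571 / 1.128 = 958.2484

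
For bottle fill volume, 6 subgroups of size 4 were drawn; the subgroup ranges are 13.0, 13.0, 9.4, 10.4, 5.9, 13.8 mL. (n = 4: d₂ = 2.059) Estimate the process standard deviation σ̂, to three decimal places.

5.302

R̄ = (13.0 + 13.0 + 9.4 + 10.4 + 5.9 + 13.8) / 6 = 10.9167
σ̂ = R̄ / d₂ = 10.9167 / 2.059 = 5.3019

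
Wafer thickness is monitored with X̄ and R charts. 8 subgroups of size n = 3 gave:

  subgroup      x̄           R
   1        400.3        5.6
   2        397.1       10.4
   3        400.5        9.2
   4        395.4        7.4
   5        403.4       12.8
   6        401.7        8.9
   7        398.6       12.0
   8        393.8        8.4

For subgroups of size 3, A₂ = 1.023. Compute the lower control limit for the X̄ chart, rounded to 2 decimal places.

389.30

X̄̄ = (400.3 + 397.1 + 400.5 + 395.4 + 403.4 + 401.7 + 398.6 + 393.8) / 8 = 3190.8000 / 8 = 398.8500
R̄ = (5.6 + 10.4 + 9.2 + 7.4 + 12.8 + 8.9 + 12.0 + 8.4) / 8 = 74.7000 / 8 = 9.3375
LCL = X̄̄ − A₂·R̄ = 398.8500 − 1.023 × 9.3375 = 389.2977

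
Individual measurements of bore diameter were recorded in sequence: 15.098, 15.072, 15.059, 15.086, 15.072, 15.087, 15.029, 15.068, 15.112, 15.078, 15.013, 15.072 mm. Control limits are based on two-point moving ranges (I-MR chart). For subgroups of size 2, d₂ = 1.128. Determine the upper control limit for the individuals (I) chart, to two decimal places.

15.17

X̄ = (15.098 + 15.072 + 15.059 + 15.086 + 15.072 + 15.087 + 15.029 + 15.068 + 15.112 + 15.078 + 15.013 + 15.072) / 12 = 15.0705
Moving ranges: 0.026, 0.013, 0.027, 0.014, 0.015, 0.058, 0.039, 0.044, 0.034, 0.065, 0.059; M̄R̄ = 0.3940 / 11 = 0.0358
UCL = X̄ + 3·M̄R̄/d₂ = 15.0705 + 3 × 0.0358 / 1.128 = 15.1658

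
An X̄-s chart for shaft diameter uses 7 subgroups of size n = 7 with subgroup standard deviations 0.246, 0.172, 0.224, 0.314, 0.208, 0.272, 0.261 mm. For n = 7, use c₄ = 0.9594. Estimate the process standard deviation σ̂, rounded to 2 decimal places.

0.25

s̄ = (0.246 + 0.172 + 0.224 + 0.314 + 0.208 + 0.272 + 0.261) / 7 = 0.2424
σ̂ = s̄ / c₄ = 0.2424 / 0.9594 = 0.2527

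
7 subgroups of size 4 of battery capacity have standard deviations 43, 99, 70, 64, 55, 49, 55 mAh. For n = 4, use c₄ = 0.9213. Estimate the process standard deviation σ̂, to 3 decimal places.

67.451

s̄ = (43 + 99 + 70 + 64 + 55 + 49 + 55) / 7 = 62.1429
σ̂ = s̄ / c₄ = 62.1429 / 0.9213 = 67.4513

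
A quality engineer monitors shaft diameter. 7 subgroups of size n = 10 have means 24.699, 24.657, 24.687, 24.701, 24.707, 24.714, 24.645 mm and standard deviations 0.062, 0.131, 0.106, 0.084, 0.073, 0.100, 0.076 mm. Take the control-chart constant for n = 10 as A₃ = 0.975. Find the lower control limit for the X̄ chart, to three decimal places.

24.599

X̄̄ = (24.699 + 24.657 + 24.687 + 24.701 + 24.707 + 24.714 + 24.645) / 7 = 24.6871
s̄ = (0.062 + 0.131 + 0.106 + 0.084 + 0.073 + 0.100 + 0.076) / 7 = 0.0903
LCL = X̄̄ − A₃·s̄ = 24.6871 − 0.975 × 0.0903 = 24.5991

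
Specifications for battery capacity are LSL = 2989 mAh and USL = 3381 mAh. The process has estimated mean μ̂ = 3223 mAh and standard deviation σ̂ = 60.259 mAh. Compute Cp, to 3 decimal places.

1.084

Cp = (USL − LSL) / (6σ̂) = (3381 − 2989) / (6 × 60.259) = 392.0000 / 361.5540 = 1.0842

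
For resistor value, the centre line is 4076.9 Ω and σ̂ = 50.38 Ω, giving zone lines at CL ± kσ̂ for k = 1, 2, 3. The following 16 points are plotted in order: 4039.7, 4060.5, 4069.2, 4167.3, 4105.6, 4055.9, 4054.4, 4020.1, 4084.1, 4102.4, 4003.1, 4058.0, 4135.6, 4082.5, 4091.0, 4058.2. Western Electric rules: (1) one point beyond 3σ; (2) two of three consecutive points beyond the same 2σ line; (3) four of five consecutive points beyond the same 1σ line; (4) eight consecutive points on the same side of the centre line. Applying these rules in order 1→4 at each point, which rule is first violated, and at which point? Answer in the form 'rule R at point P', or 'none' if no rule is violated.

Zone of each point (C = within 1σ̂, B = 1σ̂–2σ̂, A = 2σ̂–3σ̂, * = beyond 3σ̂; sign = side of CL): 1:-C, 2:-C, 3:-C, 4:+B, 5:+C, 6:-C, 7:-C, 8:-B, 9:+C, 10:+C, 11:-B, 12:-C, 13:+B, 14:+C, 15:+C, 16:-C
No rule fires across all 16 points.

none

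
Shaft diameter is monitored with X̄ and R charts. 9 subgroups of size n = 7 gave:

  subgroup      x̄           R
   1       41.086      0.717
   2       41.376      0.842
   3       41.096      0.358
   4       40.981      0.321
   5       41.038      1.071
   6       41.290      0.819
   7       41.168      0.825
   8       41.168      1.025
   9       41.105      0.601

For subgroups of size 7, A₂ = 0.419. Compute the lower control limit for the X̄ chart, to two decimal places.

X̄̄ = (41.086 + 41.376 + 41.096 + 40.981 + 41.038 + 41.290 + 41.168 + 41.168 + 41.105) / 9 = 370.3080 / 9 = 41.1453
R̄ = (0.717 + 0.842 + 0.358 + 0.321 + 1.071 + 0.819 + 0.825 + 1.025 + 0.601) / 9 = 6.5790 / 9 = 0.7310
LCL = X̄̄ − A₂·R̄ = 41.1453 − 0.419 × 0.7310 = 40.8390

40.84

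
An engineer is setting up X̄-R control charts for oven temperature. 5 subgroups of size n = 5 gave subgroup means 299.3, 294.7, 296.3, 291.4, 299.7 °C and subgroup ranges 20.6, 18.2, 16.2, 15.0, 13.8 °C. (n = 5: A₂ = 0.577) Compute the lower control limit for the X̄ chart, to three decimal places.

X̄̄ = (299.3 + 294.7 + 296.3 + 291.4 + 299.7) / 5 = 1481.4000 / 5 = 296.2800
R̄ = (20.6 + 18.2 + 16.2 + 15.0 + 13.8) / 5 = 83.8000 / 5 = 16.7600
LCL = X̄̄ − A₂·R̄ = 296.2800 − 0.577 × 16.7600 = 286.6095

286.609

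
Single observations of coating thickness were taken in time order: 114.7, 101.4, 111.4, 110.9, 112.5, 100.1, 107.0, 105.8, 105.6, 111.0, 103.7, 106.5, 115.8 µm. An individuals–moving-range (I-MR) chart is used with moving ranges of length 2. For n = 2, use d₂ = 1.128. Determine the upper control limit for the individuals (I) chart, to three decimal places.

123.898

X̄ = (114.7 + 101.4 + 111.4 + 110.9 + 112.5 + 100.1 + 107.0 + 105.8 + 105.6 + 111.0 + 103.7 + 106.5 + 115.8) / 13 = 108.1846
Moving ranges: 13.3, 10.0, 0.5, 1.6, 12.4, 6.9, 1.2, 0.2, 5.4, 7.3, 2.8, 9.3; M̄R̄ = 70.9000 / 12 = 5.9083
UCL = X̄ + 3·M̄R̄/d₂ = 108.1846 + 3 × 5.9083 / 1.128 = 123.8983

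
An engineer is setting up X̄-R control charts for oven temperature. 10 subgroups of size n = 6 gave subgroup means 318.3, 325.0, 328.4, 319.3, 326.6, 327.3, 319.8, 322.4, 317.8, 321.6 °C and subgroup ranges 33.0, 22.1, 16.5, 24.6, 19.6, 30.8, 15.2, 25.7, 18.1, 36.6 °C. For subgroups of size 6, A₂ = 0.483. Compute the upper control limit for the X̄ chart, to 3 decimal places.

334.348

X̄̄ = (318.3 + 325.0 + 328.4 + 319.3 + 326.6 + 327.3 + 319.8 + 322.4 + 317.8 + 321.6) / 10 = 3226.5000 / 10 = 322.6500
R̄ = (33.0 + 22.1 + 16.5 + 24.6 + 19.6 + 30.8 + 15.2 + 25.7 + 18.1 + 36.6) / 10 = 242.2000 / 10 = 24.2200
UCL = X̄̄ + A₂·R̄ = 322.6500 + 0.483 × 24.2200 = 334.3483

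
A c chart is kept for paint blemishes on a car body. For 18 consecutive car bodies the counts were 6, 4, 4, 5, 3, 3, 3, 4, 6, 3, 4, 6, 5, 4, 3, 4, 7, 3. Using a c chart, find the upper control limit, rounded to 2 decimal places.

c̄ = (6 + 4 + 4 + 5 + 3 + 3 + 3 + 4 + 6 + 3 + 4 + 6 + 5 + 4 + 3 + 4 + 7 + 3) / 18 = 77 / 18 = 4.2778
UCL = c̄ + 3√c̄ = 4.2778 + 3 × √4.2778 = 4.2778 + 3 × 2.0683 = 10.4826

10.48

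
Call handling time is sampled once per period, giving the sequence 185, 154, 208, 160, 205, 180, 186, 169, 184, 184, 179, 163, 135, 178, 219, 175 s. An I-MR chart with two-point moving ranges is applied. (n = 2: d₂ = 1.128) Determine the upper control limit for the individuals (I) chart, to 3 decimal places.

X̄ = (185 + 154 + 208 + 160 + 205 + 180 + 186 + 169 + 184 + 184 + 179 + 163 + 135 + 178 + 219 + 175) / 16 = 179.0000
Moving ranges: 31, 54, 48, 45, 25, 6, 17, 15, 0, 5, 16, 28, 43, 41, 44; M̄R̄ = 418.0000 / 15 = 27.8667
UCL = X̄ + 3·M̄R̄/d₂ = 179.0000 + 3 × 27.8667 / 1.128 = 253.1135

253.113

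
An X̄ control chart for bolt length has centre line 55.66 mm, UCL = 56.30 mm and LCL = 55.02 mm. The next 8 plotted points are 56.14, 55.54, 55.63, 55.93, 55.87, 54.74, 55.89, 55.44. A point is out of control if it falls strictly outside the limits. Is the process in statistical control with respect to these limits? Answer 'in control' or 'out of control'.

Compare each point to [55.02, 56.30]: sample 6 = 54.74 < LCL.

out of control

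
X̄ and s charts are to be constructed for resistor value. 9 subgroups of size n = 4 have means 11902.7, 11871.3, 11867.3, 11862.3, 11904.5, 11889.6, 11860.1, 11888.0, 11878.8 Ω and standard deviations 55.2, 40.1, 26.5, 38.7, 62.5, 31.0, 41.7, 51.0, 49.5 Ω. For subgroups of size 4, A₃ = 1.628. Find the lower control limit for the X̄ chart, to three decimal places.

X̄̄ = (11902.7 + 11871.3 + 11867.3 + 11862.3 + 11904.5 + 11889.6 + 11860.1 + 11888.0 + 11878.8) / 9 = 11880.5111
s̄ = (55.2 + 40.1 + 26.5 + 38.7 + 62.5 + 31.0 + 41.7 + 51.0 + 49.5) / 9 = 44.0222
LCL = X̄̄ − A₃·s̄ = 11880.5111 − 1.628 × 44.0222 = 11808.8429

11808.843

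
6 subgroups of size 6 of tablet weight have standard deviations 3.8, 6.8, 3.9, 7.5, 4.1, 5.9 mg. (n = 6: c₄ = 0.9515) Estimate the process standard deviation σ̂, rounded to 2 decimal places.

s̄ = (3.8 + 6.8 + 3.9 + 7.5 + 4.1 + 5.9) / 6 = 5.3333
σ̂ = s̄ / c₄ = 5.3333 / 0.9515 = 5.6052

5.61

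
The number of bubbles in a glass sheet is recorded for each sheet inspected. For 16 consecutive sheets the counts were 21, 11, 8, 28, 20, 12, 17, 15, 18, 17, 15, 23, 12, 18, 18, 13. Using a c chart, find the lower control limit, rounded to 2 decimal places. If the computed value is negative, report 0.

4.39

c̄ = (21 + 11 + 8 + 28 + 20 + 12 + 17 + 15 + 18 + 17 + 15 + 23 + 12 + 18 + 18 + 13) / 16 = 266 / 16 = 16.6250
LCL = c̄ − 3√c̄ = 16.6250 − 3 × 4.0774 = 4.3929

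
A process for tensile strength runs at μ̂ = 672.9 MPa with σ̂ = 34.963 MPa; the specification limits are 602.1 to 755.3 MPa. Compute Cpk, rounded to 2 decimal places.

0.67

Cpu = (USL − μ̂) / (3σ̂) = (755.3 − 672.9) / (3 × 34.963) = 0.7856; Cpl = (μ̂ − LSL) / (3σ̂) = (672.9 − 602.1) / (3 × 34.963) = 0.6750; Cpk = min(Cpu, Cpl) = 0.6750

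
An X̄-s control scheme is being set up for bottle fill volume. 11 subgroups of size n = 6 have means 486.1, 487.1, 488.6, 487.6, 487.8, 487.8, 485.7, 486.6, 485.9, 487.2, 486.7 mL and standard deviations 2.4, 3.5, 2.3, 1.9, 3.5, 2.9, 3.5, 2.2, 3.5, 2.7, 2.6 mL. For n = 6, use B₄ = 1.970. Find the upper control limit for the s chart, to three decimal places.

5.552

s̄ = (2.4 + 3.5 + 2.3 + 1.9 + 3.5 + 2.9 + 3.5 + 2.2 + 3.5 + 2.7 + 2.6) / 11 = 2.8182
UCL_s = B₄·s̄ = 1.970 × 2.8182 = 5.5518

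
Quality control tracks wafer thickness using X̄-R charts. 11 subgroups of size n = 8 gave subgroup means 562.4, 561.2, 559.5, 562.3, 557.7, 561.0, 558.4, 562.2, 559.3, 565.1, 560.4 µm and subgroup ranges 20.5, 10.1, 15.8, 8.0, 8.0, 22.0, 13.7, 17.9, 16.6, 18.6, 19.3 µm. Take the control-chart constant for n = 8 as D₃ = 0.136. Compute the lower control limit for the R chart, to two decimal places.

2.11

R̄ = (20.5 + 10.1 + 15.8 + 8.0 + 8.0 + 22.0 + 13.7 + 17.9 + 16.6 + 18.6 + 19.3) / 11 = 170.5000 / 11 = 15.5000
LCL_R = D₃·R̄ = 0.136 × 15.5000 = 2.1080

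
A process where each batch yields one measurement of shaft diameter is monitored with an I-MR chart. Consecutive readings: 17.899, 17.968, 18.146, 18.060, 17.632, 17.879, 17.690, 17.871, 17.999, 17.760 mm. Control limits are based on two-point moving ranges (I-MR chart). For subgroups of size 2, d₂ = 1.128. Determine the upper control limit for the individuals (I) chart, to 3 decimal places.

18.406

X̄ = (17.899 + 17.968 + 18.146 + 18.060 + 17.632 + 17.879 + 17.690 + 17.871 + 17.999 + 17.760) / 10 = 17.8904
Moving ranges: 0.069, 0.178, 0.086, 0.428, 0.247, 0.189, 0.181, 0.128, 0.239; M̄R̄ = 1.7450 / 9 = 0.1939
UCL = X̄ + 3·M̄R̄/d₂ = 17.8904 + 3 × 0.1939 / 1.128 = 18.4061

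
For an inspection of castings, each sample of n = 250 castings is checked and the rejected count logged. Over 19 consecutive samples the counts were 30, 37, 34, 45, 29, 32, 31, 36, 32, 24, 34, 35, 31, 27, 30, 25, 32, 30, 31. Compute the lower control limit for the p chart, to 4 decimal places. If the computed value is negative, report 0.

0.0641

p̄ = Σdᵢ / (k·n) = 605 / (19 × 250) = 0.12737
LCL = p̄ − 3·√(p̄(1−p̄)/n) = 0.12737 − 3 × 0.02109 = 0.06411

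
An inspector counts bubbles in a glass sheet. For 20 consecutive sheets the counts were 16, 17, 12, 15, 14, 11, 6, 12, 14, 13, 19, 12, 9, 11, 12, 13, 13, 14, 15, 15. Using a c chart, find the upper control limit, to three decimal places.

c̄ = (16 + 17 + 12 + 15 + 14 + 11 + 6 + 12 + 14 + 13 + 19 + 12 + 9 + 11 + 12 + 13 + 13 + 14 + 15 + 15) / 20 = 263 / 20 = 13.1500
UCL = c̄ + 3√c̄ = 13.1500 + 3 × √13.1500 = 13.1500 + 3 × 3.6263 = 24.0289

24.029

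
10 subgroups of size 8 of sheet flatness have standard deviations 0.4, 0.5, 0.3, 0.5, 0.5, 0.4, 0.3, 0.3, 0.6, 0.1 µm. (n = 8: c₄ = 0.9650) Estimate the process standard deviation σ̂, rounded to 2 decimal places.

s̄ = (0.4 + 0.5 + 0.3 + 0.5 + 0.5 + 0.4 + 0.3 + 0.3 + 0.6 + 0.1) / 10 = 0.3900
σ̂ = s̄ / c₄ = 0.3900 / 0.9650 = 0.4041

0.40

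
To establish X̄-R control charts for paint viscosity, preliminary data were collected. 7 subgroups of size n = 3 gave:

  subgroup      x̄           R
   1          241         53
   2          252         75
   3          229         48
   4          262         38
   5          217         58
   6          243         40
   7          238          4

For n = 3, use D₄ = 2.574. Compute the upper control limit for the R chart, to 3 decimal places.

116.198

R̄ = (53 + 75 + 48 + 38 + 58 + 40 + 4) / 7 = 316.0000 / 7 = 45.1429
UCL_R = D₄·R̄ = 2.574 × 45.1429 = 116.1977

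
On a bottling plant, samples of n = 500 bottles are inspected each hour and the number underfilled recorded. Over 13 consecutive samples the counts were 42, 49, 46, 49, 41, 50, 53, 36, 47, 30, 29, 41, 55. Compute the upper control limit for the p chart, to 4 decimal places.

p̄ = Σdᵢ / (k·n) = 568 / (13 × 500) = 0.08738
UCL = p̄ + 3·√(p̄(1−p̄)/n) = 0.08738 + 3 × √(0.08738×0.91262/500) = 0.08738 + 3 × 0.01263 = 0.12527

0.1253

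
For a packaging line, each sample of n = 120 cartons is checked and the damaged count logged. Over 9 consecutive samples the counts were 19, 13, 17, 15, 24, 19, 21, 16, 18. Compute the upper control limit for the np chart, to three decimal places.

29.735

p̄ = Σdᵢ / (k·n) = 162 / (9 × 120) = 0.15000
UCL = np̄ + 3·√(np̄(1−p̄)) = 18.0000 + 3 × √(18.0000×0.85000) = 18.0000 + 3 × 3.9115 = 29.7346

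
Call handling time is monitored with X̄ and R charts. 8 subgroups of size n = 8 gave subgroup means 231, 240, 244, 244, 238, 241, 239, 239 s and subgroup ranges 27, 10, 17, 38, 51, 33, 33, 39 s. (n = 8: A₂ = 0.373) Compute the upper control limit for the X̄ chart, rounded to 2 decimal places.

X̄̄ = (231 + 240 + 244 + 244 + 238 + 241 + 239 + 239) / 8 = 1916.0000 / 8 = 239.5000
R̄ = (27 + 10 + 17 + 38 + 51 + 33 + 33 + 39) / 8 = 248.0000 / 8 = 31.0000
UCL = X̄̄ + A₂·R̄ = 239.5000 + 0.373 × 31.0000 = 251.0630

251.06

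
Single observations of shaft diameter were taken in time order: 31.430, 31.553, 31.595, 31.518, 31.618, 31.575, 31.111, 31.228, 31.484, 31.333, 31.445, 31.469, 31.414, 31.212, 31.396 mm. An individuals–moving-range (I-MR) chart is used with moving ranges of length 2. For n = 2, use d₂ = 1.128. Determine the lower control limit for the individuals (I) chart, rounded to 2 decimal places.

X̄ = (31.430 + 31.553 + 31.595 + 31.518 + 31.618 + 31.575 + 31.111 + 31.228 + 31.484 + 31.333 + 31.445 + 31.469 + 31.414 + 31.212 + 31.396) / 15 = 31.4254
Moving ranges: 0.123, 0.042, 0.077, 0.100, 0.043, 0.464, 0.117, 0.256, 0.151, 0.112, 0.024, 0.055, 0.202, 0.184; M̄R̄ = 1.9500 / 14 = 0.1393
LCL = X̄ − 3·M̄R̄/d₂ = 31.4254 − 3 × 0.1393 / 1.128 = 31.0550

31.05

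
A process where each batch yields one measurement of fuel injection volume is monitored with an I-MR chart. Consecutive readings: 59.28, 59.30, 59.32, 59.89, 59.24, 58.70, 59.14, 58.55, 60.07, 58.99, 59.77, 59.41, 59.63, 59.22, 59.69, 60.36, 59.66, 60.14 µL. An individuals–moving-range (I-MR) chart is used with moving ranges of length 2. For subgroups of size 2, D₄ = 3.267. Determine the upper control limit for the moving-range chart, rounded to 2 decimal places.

Moving ranges: 0.02, 0.02, 0.57, 0.65, 0.54, 0.44, 0.59, 1.52, 1.08, 0.78, 0.36, 0.22, 0.41, 0.47, 0.67, 0.70, 0.48; M̄R̄ = 9.5200 / 17 = 0.5600
UCL_MR = D₄·M̄R̄ = 3.267 × 0.5600 = 1.8295

1.83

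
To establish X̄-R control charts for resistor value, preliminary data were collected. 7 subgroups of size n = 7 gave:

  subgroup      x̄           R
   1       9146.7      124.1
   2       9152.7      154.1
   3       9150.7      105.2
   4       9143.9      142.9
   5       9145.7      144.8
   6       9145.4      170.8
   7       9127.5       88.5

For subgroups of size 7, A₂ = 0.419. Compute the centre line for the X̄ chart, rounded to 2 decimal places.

X̄̄ = (9146.7 + 9152.7 + 9150.7 + 9143.9 + 9145.7 + 9145.4 + 9127.5) / 7 = 64012.6000 / 7 = 9144.6571
CL = X̄̄ = 9144.6571

9144.66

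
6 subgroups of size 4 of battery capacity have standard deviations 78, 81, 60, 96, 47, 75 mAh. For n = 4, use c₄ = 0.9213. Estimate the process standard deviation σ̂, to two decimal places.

s̄ = (78 + 81 + 60 + 96 + 47 + 75) / 6 = 72.8333
σ̂ = s̄ / c₄ = 72.8333 / 0.9213 = 79.0550

79.05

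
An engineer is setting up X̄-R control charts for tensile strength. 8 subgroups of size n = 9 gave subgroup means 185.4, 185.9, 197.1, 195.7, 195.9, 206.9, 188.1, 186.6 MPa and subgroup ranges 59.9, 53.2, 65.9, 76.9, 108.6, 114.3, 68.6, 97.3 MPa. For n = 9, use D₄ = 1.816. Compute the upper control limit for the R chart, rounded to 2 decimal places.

R̄ = (59.9 + 53.2 + 65.9 + 76.9 + 108.6 + 114.3 + 68.6 + 97.3) / 8 = 644.7000 / 8 = 80.5875
UCL_R = D₄·R̄ = 1.816 × 80.5875 = 146.3469

146.35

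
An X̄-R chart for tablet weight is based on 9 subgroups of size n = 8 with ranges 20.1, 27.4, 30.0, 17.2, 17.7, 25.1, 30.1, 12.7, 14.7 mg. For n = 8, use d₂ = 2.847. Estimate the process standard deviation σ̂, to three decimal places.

7.610

R̄ = (20.1 + 27.4 + 30.0 + 17.2 + 17.7 + 25.1 + 30.1 + 12.7 + 14.7) / 9 = 21.6667
σ̂ = R̄ / d₂ = 21.6667 / 2.847 = 7.6104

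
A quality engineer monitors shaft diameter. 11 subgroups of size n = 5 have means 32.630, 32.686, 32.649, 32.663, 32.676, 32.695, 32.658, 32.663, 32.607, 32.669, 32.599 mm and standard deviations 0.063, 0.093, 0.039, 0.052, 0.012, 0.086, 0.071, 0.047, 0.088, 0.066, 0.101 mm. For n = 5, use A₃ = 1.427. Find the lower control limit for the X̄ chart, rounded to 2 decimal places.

X̄̄ = (32.630 + 32.686 + 32.649 + 32.663 + 32.676 + 32.695 + 32.658 + 32.663 + 32.607 + 32.669 + 32.599) / 11 = 32.6541
s̄ = (0.063 + 0.093 + 0.039 + 0.052 + 0.012 + 0.086 + 0.071 + 0.047 + 0.088 + 0.066 + 0.101) / 11 = 0.0653
LCL = X̄̄ − A₃·s̄ = 32.6541 − 1.427 × 0.0653 = 32.5609

32.56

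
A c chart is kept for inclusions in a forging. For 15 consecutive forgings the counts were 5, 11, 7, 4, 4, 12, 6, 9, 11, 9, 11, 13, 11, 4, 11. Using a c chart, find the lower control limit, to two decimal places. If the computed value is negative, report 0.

0.00

c̄ = (5 + 11 + 7 + 4 + 4 + 12 + 6 + 9 + 11 + 9 + 11 + 13 + 11 + 4 + 11) / 15 = 128 / 15 = 8.5333
LCL = c̄ − 3√c̄ = 8.5333 − 3 × 2.9212 = -0.2302 → 0 (cannot be negative)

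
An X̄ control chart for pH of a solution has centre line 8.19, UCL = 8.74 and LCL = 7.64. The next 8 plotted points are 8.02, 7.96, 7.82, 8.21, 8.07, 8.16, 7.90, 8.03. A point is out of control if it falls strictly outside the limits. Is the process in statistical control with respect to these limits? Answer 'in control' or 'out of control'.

All 8 points lie within [7.64, 8.74].

in control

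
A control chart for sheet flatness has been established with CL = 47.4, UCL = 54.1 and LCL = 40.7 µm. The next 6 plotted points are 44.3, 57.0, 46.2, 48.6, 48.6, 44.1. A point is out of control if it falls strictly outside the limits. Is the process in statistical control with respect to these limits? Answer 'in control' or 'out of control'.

Compare each point to [40.7, 54.1]: sample 2 = 57.0 > UCL.

out of control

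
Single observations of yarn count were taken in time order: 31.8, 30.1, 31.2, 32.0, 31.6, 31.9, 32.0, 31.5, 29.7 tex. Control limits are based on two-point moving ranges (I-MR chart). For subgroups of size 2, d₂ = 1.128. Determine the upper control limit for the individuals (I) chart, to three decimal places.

33.539

X̄ = (31.8 + 30.1 + 31.2 + 32.0 + 31.6 + 31.9 + 32.0 + 31.5 + 29.7) / 9 = 31.3111
Moving ranges: 1.7, 1.1, 0.8, 0.4, 0.3, 0.1, 0.5, 1.8; M̄R̄ = 6.7000 / 8 = 0.8375
UCL = X̄ + 3·M̄R̄/d₂ = 31.3111 + 3 × 0.8375 / 1.128 = 33.5385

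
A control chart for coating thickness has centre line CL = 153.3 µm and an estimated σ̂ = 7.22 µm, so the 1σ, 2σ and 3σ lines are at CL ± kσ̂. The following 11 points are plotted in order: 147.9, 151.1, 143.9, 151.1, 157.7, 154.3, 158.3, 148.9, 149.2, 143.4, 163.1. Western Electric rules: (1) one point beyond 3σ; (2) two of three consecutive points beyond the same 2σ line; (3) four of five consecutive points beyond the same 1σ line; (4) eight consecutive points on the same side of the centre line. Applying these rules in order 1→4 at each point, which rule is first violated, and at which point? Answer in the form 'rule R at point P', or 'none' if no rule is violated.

none

Zone of each point (C = within 1σ̂, B = 1σ̂–2σ̂, A = 2σ̂–3σ̂, * = beyond 3σ̂; sign = side of CL): 1:-C, 2:-C, 3:-B, 4:-C, 5:+C, 6:+C, 7:+C, 8:-C, 9:-C, 10:-B, 11:+B
No rule fires across all 11 points.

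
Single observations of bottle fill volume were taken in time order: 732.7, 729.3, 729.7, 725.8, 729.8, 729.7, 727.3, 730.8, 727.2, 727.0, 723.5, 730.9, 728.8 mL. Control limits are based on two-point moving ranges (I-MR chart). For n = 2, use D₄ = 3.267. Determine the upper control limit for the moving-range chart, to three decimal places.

9.393

Moving ranges: 3.4, 0.4, 3.9, 4.0, 0.1, 2.4, 3.5, 3.6, 0.2, 3.5, 7.4, 2.1; M̄R̄ = 34.5000 / 12 = 2.8750
UCL_MR = D₄·M̄R̄ = 3.267 × 2.8750 = 9.3926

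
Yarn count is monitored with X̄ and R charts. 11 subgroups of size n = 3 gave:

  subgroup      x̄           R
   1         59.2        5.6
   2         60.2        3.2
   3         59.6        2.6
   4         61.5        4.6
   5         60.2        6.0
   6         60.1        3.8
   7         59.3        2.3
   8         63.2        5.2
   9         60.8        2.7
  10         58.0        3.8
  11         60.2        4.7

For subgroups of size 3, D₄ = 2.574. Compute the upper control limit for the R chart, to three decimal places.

10.413

R̄ = (5.6 + 3.2 + 2.6 + 4.6 + 6.0 + 3.8 + 2.3 + 5.2 + 2.7 + 3.8 + 4.7) / 11 = 44.5000 / 11 = 4.0455
UCL_R = D₄·R̄ = 2.574 × 4.0455 = 10.4130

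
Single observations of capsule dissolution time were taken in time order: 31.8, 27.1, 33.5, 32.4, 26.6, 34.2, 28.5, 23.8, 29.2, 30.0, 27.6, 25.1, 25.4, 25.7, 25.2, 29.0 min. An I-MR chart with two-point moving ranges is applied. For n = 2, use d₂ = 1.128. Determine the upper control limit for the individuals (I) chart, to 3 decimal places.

X̄ = (31.8 + 27.1 + 33.5 + 32.4 + 26.6 + 34.2 + 28.5 + 23.8 + 29.2 + 30.0 + 27.6 + 25.1 + 25.4 + 25.7 + 25.2 + 29.0) / 16 = 28.4438
Moving ranges: 4.7, 6.4, 1.1, 5.8, 7.6, 5.7, 4.7, 5.4, 0.8, 2.4, 2.5, 0.3, 0.3, 0.5, 3.8; M̄R̄ = 52.0000 / 15 = 3.4667
UCL = X̄ + 3·M̄R̄/d₂ = 28.4438 + 3 × 3.4667 / 1.128 = 37.6636

37.664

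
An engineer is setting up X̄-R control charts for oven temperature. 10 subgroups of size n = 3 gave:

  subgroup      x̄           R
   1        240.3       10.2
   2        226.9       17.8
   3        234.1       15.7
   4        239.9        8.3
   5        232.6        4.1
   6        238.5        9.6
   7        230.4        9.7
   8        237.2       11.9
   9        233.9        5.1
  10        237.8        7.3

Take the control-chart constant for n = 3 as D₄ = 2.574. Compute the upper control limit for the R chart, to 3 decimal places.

R̄ = (10.2 + 17.8 + 15.7 + 8.3 + 4.1 + 9.6 + 9.7 + 11.9 + 5.1 + 7.3) / 10 = 99.7000 / 10 = 9.9700
UCL_R = D₄·R̄ = 2.574 × 9.9700 = 25.6628

25.663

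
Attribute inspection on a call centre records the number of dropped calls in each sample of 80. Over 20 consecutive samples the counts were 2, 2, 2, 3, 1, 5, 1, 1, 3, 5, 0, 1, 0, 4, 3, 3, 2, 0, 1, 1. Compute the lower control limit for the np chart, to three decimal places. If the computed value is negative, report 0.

0.000

p̄ = Σdᵢ / (k·n) = 40 / (20 × 80) = 0.02500
LCL = np̄ − 3·√(np̄(1−p̄)) = 2.0000 − 3 × 1.3964 = -2.1893 → 0 (negative, so LCL = 0)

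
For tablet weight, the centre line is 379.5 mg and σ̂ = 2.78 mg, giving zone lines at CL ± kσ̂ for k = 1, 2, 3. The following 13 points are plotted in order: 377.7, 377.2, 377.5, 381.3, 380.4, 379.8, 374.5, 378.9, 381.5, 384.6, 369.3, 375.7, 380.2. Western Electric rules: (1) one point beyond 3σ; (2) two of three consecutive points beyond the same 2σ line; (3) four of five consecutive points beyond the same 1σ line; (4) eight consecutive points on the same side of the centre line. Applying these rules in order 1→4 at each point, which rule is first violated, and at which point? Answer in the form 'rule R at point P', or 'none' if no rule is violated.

Zone of each point (C = within 1σ̂, B = 1σ̂–2σ̂, A = 2σ̂–3σ̂, * = beyond 3σ̂; sign = side of CL): 1:-C, 2:-C, 3:-C, 4:+C, 5:+C, 6:+C, 7:-B, 8:-C, 9:+C, 10:+B, 11:-*, 12:-B, 13:+C
Rule 1 (one point beyond the 3σ limits) is satisfied at point 11.

rule 1 at point 11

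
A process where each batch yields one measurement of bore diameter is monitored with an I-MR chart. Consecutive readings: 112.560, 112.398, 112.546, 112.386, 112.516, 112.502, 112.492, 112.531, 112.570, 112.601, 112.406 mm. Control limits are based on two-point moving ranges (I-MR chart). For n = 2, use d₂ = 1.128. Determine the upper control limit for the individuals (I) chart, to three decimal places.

112.748

X̄ = (112.560 + 112.398 + 112.546 + 112.386 + 112.516 + 112.502 + 112.492 + 112.531 + 112.570 + 112.601 + 112.406) / 11 = 112.5007
Moving ranges: 0.162, 0.148, 0.160, 0.130, 0.014, 0.010, 0.039, 0.039, 0.031, 0.195; M̄R̄ = 0.9280 / 10 = 0.0928
UCL = X̄ + 3·M̄R̄/d₂ = 112.5007 + 3 × 0.0928 / 1.128 = 112.7475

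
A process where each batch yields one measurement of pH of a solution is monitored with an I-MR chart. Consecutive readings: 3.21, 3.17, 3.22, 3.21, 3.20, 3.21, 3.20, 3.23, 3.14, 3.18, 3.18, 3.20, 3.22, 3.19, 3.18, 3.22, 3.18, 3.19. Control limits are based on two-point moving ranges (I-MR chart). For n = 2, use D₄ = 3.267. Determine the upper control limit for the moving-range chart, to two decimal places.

0.09

Moving ranges: 0.04, 0.05, 0.01, 0.01, 0.01, 0.01, 0.03, 0.09, 0.04, 0.00, 0.02, 0.02, 0.03, 0.01, 0.04, 0.04, 0.01; M̄R̄ = 0.4600 / 17 = 0.0271
UCL_MR = D₄·M̄R̄ = 3.267 × 0.0271 = 0.0884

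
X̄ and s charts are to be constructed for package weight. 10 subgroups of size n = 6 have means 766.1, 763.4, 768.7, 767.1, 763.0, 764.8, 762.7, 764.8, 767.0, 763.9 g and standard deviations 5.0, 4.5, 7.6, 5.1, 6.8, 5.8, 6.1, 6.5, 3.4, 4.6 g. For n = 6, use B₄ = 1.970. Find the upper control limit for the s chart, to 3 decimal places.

s̄ = (5.0 + 4.5 + 7.6 + 5.1 + 6.8 + 5.8 + 6.1 + 6.5 + 3.4 + 4.6) / 10 = 5.5400
UCL_s = B₄·s̄ = 1.970 × 5.5400 = 10.9138

10.914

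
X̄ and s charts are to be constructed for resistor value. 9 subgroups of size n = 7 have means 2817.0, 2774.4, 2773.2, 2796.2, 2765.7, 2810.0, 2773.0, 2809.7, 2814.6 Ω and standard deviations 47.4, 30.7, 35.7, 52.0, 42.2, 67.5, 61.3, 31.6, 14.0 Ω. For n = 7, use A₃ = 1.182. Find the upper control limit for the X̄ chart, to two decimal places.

X̄̄ = (2817.0 + 2774.4 + 2773.2 + 2796.2 + 2765.7 + 2810.0 + 2773.0 + 2809.7 + 2814.6) / 9 = 2792.6444
s̄ = (47.4 + 30.7 + 35.7 + 52.0 + 42.2 + 67.5 + 61.3 + 31.6 + 14.0) / 9 = 42.4889
UCL = X̄̄ + A₃·s̄ = 2792.6444 + 1.182 × 42.4889 = 2842.8663

2842.87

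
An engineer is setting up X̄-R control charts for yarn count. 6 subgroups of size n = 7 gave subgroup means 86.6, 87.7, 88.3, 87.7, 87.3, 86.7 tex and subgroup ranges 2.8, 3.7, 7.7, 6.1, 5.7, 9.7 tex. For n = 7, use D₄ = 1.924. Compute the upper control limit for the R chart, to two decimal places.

R̄ = (2.8 + 3.7 + 7.7 + 6.1 + 5.7 + 9.7) / 6 = 35.7000 / 6 = 5.9500
UCL_R = D₄·R̄ = 1.924 × 5.9500 = 11.4478

11.45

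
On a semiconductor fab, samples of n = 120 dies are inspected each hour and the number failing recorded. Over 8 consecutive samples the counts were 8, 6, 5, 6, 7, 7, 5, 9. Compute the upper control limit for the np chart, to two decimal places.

14.13

p̄ = Σdᵢ / (k·n) = 53 / (8 × 120) = 0.05521
UCL = np̄ + 3·√(np̄(1−p̄)) = 6.6250 + 3 × √(6.6250×0.94479) = 6.6250 + 3 × 2.5018 = 14.1305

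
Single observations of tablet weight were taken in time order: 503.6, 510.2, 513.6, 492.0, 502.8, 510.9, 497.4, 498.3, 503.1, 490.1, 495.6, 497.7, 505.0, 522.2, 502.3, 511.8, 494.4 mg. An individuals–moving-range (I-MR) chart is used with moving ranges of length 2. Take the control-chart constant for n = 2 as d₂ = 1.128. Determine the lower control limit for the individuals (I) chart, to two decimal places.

X̄ = (503.6 + 510.2 + 513.6 + 492.0 + 502.8 + 510.9 + 497.4 + 498.3 + 503.1 + 490.1 + 495.6 + 497.7 + 505.0 + 522.2 + 502.3 + 511.8 + 494.4) / 17 = 503.0000
Moving ranges: 6.6, 3.4, 21.6, 10.8, 8.1, 13.5, 0.9, 4.8, 13.0, 5.5, 2.1, 7.3, 17.2, 19.9, 9.5, 17.4; M̄R̄ = 161.6000 / 16 = 10.1000
LCL = X̄ − 3·M̄R̄/d₂ = 503.0000 − 3 × 10.1000 / 1.128 = 476.1383

476.14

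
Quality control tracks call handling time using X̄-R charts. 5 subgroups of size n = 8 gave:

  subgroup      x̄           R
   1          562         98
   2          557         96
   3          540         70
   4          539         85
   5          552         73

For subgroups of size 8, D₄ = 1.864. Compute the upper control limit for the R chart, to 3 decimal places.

R̄ = (98 + 96 + 70 + 85 + 73) / 5 = 422.0000 / 5 = 84.4000
UCL_R = D₄·R̄ = 1.864 × 84.4000 = 157.3216

157.322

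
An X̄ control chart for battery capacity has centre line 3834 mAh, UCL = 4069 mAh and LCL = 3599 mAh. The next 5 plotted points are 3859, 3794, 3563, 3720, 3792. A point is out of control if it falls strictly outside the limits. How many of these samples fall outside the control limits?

Compare each point to [3599, 4069]: sample 3 = 3563 < LCL.

1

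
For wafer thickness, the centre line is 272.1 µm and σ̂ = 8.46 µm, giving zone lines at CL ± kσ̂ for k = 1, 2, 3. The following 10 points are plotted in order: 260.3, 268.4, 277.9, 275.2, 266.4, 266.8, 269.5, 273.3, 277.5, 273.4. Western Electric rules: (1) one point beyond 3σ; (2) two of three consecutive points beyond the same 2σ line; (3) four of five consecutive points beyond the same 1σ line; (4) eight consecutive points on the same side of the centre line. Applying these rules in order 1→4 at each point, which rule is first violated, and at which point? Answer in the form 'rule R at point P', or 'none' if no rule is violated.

Zone of each point (C = within 1σ̂, B = 1σ̂–2σ̂, A = 2σ̂–3σ̂, * = beyond 3σ̂; sign = side of CL): 1:-B, 2:-C, 3:+C, 4:+C, 5:-C, 6:-C, 7:-C, 8:+C, 9:+C, 10:+C
No rule fires across all 10 points.

none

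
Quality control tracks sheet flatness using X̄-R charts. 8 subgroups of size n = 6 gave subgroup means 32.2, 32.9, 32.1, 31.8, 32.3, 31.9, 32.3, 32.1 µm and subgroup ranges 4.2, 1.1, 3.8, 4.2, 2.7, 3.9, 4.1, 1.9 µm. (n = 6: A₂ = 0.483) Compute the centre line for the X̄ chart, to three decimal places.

X̄̄ = (32.2 + 32.9 + 32.1 + 31.8 + 32.3 + 31.9 + 32.3 + 32.1) / 8 = 257.6000 / 8 = 32.2000
CL = X̄̄ = 32.2000

32.200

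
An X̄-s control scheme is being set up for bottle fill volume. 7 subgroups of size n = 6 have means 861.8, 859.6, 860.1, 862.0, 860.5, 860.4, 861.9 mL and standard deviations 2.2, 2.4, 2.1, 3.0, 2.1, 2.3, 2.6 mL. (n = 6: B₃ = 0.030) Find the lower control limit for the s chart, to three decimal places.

0.072

s̄ = (2.2 + 2.4 + 2.1 + 3.0 + 2.1 + 2.3 + 2.6) / 7 = 2.3857
LCL_s = B₃·s̄ = 0.030 × 2.3857 = 0.0716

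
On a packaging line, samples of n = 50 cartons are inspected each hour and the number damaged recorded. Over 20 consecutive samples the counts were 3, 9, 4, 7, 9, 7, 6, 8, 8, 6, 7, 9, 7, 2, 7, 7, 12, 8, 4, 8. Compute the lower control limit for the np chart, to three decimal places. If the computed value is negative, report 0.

p̄ = Σdᵢ / (k·n) = 138 / (20 × 50) = 0.13800
LCL = np̄ − 3·√(np̄(1−p̄)) = 6.9000 − 3 × 2.4388 = -0.4164 → 0 (negative, so LCL = 0)

0.000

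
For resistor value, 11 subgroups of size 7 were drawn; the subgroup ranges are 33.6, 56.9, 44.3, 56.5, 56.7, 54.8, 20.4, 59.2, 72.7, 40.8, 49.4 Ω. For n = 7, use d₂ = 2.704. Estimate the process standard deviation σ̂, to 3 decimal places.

18.333

R̄ = (33.6 + 56.9 + 44.3 + 56.5 + 56.7 + 54.8 + 20.4 + 59.2 + 72.7 + 40.8 + 49.4) / 11 = 49.5727
σ̂ = R̄ / d₂ = 49.5727 / 2.704 = 18.3331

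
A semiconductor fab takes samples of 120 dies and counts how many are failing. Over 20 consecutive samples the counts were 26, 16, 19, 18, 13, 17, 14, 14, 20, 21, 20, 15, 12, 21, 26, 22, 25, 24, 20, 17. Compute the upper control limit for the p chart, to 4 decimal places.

0.2583

p̄ = Σdᵢ / (k·n) = 380 / (20 × 120) = 0.15833
UCL = p̄ + 3·√(p̄(1−p̄)/n) = 0.15833 + 3 × √(0.15833×0.84167/120) = 0.15833 + 3 × 0.03332 = 0.25831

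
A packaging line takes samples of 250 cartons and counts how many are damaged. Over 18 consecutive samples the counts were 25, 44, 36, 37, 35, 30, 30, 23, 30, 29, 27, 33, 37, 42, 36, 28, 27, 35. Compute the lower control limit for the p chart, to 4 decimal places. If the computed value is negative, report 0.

p̄ = Σdᵢ / (k·n) = 584 / (18 × 250) = 0.12978
LCL = p̄ − 3·√(p̄(1−p̄)/n) = 0.12978 − 3 × 0.02125 = 0.06602

0.0660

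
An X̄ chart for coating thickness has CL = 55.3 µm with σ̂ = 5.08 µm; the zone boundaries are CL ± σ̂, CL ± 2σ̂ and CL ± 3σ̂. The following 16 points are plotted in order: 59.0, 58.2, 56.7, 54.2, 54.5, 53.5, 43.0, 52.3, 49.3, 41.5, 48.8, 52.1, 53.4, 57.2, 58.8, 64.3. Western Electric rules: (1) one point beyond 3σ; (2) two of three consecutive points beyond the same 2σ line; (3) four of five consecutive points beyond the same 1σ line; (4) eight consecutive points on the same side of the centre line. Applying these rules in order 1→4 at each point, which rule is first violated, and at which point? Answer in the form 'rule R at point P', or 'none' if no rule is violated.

Zone of each point (C = within 1σ̂, B = 1σ̂–2σ̂, A = 2σ̂–3σ̂, * = beyond 3σ̂; sign = side of CL): 1:+C, 2:+C, 3:+C, 4:-C, 5:-C, 6:-C, 7:-A, 8:-C, 9:-B, 10:-A, 11:-B, 12:-C, 13:-C, 14:+C, 15:+C, 16:+B
Rule 3 (four of five consecutive points beyond the same 1σ limit) is satisfied at point 11.

rule 3 at point 11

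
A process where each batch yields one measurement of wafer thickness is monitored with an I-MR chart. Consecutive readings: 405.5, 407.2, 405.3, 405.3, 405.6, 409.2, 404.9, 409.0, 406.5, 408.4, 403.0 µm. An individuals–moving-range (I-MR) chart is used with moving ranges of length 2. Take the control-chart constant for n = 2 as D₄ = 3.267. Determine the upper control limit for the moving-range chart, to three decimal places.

8.396

Moving ranges: 1.7, 1.9, 0.0, 0.3, 3.6, 4.3, 4.1, 2.5, 1.9, 5.4; M̄R̄ = 25.7000 / 10 = 2.5700
UCL_MR = D₄·M̄R̄ = 3.267 × 2.5700 = 8.3962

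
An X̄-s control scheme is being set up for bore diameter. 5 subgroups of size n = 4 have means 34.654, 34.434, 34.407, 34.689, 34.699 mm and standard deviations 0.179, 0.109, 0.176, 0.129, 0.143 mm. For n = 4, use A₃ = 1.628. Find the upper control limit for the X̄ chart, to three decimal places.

X̄̄ = (34.654 + 34.434 + 34.407 + 34.689 + 34.699) / 5 = 34.5766
s̄ = (0.179 + 0.109 + 0.176 + 0.129 + 0.143) / 5 = 0.1472
UCL = X̄̄ + A₃·s̄ = 34.5766 + 1.628 × 0.1472 = 34.8162

34.816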